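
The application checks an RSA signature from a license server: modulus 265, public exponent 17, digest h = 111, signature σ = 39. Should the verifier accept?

reject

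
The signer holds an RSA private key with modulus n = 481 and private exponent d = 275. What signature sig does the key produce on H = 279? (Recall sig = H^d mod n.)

167

Squares mod 481: H^1≡279, H^2≡400, H^4≡308, H^8≡107, H^16≡386, H^32≡367, H^64≡9, H^128≡81, H^256≡308
275 = 256 + 16 + 2 + 1, so H^275 ≡ 308·386·400·279 ≡ 167 (mod 481)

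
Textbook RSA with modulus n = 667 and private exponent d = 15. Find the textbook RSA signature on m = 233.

m^15 mod 667 = 610

610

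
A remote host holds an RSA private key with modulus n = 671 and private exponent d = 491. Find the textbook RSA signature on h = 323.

h^491 mod 671 = 620

620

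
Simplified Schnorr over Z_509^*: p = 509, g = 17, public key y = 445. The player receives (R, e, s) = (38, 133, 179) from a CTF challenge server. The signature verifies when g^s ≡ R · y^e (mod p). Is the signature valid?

invalid

g^s mod p:
17^2 = 289
17^4 ≡ 289^2 = 83521 ≡ 45
17^8 ≡ 45^2 = 2025 ≡ 498
17^16 ≡ 498^2 = 248004 ≡ 121
17^32 ≡ 121^2 = 14641 ≡ 389
17^64 ≡ 389^2 = 151321 ≡ 148
17^128 ≡ 148^2 = 21904 ≡ 17
179 = 128 + 32 + 16 + 2 + 1, so 17^179 ≡ 17·389·121·289·17 ≡ 156 (mod 509)
R · y^e mod p:
445^2 = 198025 ≡ 24
445^4 ≡ 24^2 = 576 ≡ 67
445^8 ≡ 67^2 = 4489 ≡ 417
445^16 ≡ 417^2 = 173889 ≡ 320
445^32 ≡ 320^2 = 102400 ≡ 91
445^64 ≡ 91^2 = 8281 ≡ 137
445^128 ≡ 137^2 = 18769 ≡ 445
133 = 128 + 4 + 1, so 445^133 ≡ 445·67·445 ≡ 81 (mod 509)
38·81 = 3078 ≡ 24 (mod 509)
156 ≠ 24; the check fails.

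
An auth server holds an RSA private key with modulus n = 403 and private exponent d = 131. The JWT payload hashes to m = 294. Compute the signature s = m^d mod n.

356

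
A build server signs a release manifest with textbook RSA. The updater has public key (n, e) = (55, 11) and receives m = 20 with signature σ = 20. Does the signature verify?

σ^2 ≡ 20^2 = 400 ≡ 15
σ^4 ≡ 15^2 = 225 ≡ 5
σ^8 ≡ 5^2 = 25
11 = 8 + 2 + 1, so σ^11 ≡ 25·15·20 ≡ 20 (mod 55)
20 = m, so the signature checks out.

verifies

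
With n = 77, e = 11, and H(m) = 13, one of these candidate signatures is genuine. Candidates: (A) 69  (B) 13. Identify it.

Candidate A: 69^2 = 4761 ≡ 64; 69^4 ≡ 64^2 = 4096 ≡ 15; 69^8 ≡ 15^2 = 225 ≡ 71; 11 = 8 + 2 + 1, so 69^11 ≡ 71·64·69 ≡ 69 (mod 77)
Candidate B: 13^2 = 169 ≡ 15; 13^4 ≡ 15^2 = 225 ≡ 71; 13^8 ≡ 71^2 = 5041 ≡ 36; 11 = 8 + 2 + 1, so 13^11 ≡ 36·15·13 ≡ 13 (mod 77)
  → matches H(m) = 13

B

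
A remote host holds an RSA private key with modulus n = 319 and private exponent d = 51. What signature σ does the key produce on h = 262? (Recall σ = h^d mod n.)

262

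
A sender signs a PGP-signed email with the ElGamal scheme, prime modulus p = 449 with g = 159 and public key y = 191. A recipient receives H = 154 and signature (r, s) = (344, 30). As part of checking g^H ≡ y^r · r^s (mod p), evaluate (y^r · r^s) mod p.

127

Squares mod 449: 191^1≡191, 191^2≡112, 191^4≡421, 191^8≡335, 191^16≡424, 191^32≡176, 191^64≡444, 191^128≡25, 191^256≡176
344 = 256 + 64 + 16 + 8, so 191^344 ≡ 176·444·424·335 ≡ 114 (mod 449)
Squares mod 449: 344^1≡344, 344^2≡249, 344^4≡39, 344^8≡174, 344^16≡193
30 = 16 + 8 + 4 + 2, so 344^30 ≡ 193·174·39·249 ≡ 265 (mod 449)
y^r · r^s ≡ 114·265 = 30210 ≡ 127 (mod 449)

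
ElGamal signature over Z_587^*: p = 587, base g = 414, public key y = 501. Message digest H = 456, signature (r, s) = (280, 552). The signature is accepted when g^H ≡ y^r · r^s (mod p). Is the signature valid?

invalid

Left side g^H mod p:
414^2 = 171396 ≡ 579
414^4 ≡ 579^2 = 335241 ≡ 64
414^8 ≡ 64^2 = 4096 ≡ 574
414^16 ≡ 574^2 = 329476 ≡ 169
414^32 ≡ 169^2 = 28561 ≡ 385
414^64 ≡ 385^2 = 148225 ≡ 301
414^128 ≡ 301^2 = 90601 ≡ 203
414^256 ≡ 203^2 = 41209 ≡ 119
456 = 256 + 128 + 64 + 8, so 414^456 ≡ 119·203·301·574 ≡ 30 (mod 587)
Right side y^r · r^s mod p:
501^2 = 251001 ≡ 352
501^4 ≡ 352^2 = 123904 ≡ 47
501^8 ≡ 47^2 = 2209 ≡ 448
501^16 ≡ 448^2 = 200704 ≡ 537
501^32 ≡ 537^2 = 288369 ≡ 152
501^64 ≡ 152^2 = 23104 ≡ 211
501^128 ≡ 211^2 = 44521 ≡ 496
501^256 ≡ 496^2 = 246016 ≡ 63
280 = 256 + 16 + 8, so 501^280 ≡ 63·537·448 ≡ 535 (mod 587)
280^2 = 78400 ≡ 329
280^4 ≡ 329^2 = 108241 ≡ 233
280^8 ≡ 233^2 = 54289 ≡ 285
280^16 ≡ 285^2 = 81225 ≡ 219
280^32 ≡ 219^2 = 47961 ≡ 414
280^64 ≡ 414^2 = 171396 ≡ 579
280^128 ≡ 579^2 = 335241 ≡ 64
280^256 ≡ 64^2 = 4096 ≡ 574
280^512 ≡ 574^2 = 329476 ≡ 169
552 = 512 + 32 + 8, so 280^552 ≡ 169·414·285 ≡ 507 (mod 587)
535·507 = 271245 ≡ 51 (mod 587)
30 ≠ 51, so verification fails.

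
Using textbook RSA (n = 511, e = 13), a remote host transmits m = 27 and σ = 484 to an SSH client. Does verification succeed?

σ^2 ≡ 484^2 = 234256 ≡ 218
σ^4 ≡ 218^2 = 47524 ≡ 1
σ^8 ≡ 1^2 = 1
13 = 8 + 4 + 1, so σ^13 ≡ 1·1·484 ≡ 484 (mod 511)
The recovered value 484 does not match the digest 27.

fails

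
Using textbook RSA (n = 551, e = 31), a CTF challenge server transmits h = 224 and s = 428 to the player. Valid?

s^2 ≡ 428^2 = 183184 ≡ 252
s^4 ≡ 252^2 = 63504 ≡ 139
s^8 ≡ 139^2 = 19321 ≡ 36
s^16 ≡ 36^2 = 1296 ≡ 194
31 = 16 + 8 + 4 + 2 + 1, so s^31 ≡ 194·36·139·252·428 ≡ 469 (mod 551)
The recovered value 469 does not match the digest 224.

no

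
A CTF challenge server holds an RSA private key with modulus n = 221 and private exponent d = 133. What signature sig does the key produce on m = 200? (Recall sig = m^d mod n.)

200

m^133 mod 221 = 200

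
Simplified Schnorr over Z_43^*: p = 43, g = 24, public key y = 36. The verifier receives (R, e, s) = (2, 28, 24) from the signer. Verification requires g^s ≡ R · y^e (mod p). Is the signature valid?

g^s mod p:
24^2 = 576 ≡ 17
24^4 ≡ 17^2 = 289 ≡ 31
24^8 ≡ 31^2 = 961 ≡ 15
24^16 ≡ 15^2 = 225 ≡ 10
24 = 16 + 8, so 24^24 ≡ 10·15 ≡ 21 (mod 43)
R · y^e mod p:
36^2 = 1296 ≡ 6
36^4 ≡ 6^2 = 36
36^8 ≡ 36^2 = 1296 ≡ 6
36^16 ≡ 6^2 = 36
28 = 16 + 8 + 4, so 36^28 ≡ 36·6·36 ≡ 36 (mod 43)
2·36 = 72 ≡ 29 (mod 43)
21 ≠ 29; the check fails.

invalid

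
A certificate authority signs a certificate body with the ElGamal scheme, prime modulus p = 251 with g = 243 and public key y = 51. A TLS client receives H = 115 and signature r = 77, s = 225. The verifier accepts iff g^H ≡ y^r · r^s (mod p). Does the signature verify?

Left side g^H mod p:
243^2 = 59049 ≡ 64
243^4 ≡ 64^2 = 4096 ≡ 80
243^8 ≡ 80^2 = 6400 ≡ 125
243^16 ≡ 125^2 = 15625 ≡ 63
243^32 ≡ 63^2 = 3969 ≡ 204
243^64 ≡ 204^2 = 41616 ≡ 201
115 = 64 + 32 + 16 + 2 + 1, so 243^115 ≡ 201·204·63·64·243 ≡ 149 (mod 251)
Right side y^r · r^s mod p:
51^2 = 2601 ≡ 91
51^4 ≡ 91^2 = 8281 ≡ 249
51^8 ≡ 249^2 = 62001 ≡ 4
51^16 ≡ 4^2 = 16
51^32 ≡ 16^2 = 256 ≡ 5
51^64 ≡ 5^2 = 25
77 = 64 + 8 + 4 + 1, so 51^77 ≡ 25·4·249·51 ≡ 91 (mod 251)
77^2 = 5929 ≡ 156
77^4 ≡ 156^2 = 24336 ≡ 240
77^8 ≡ 240^2 = 57600 ≡ 121
77^16 ≡ 121^2 = 14641 ≡ 83
77^32 ≡ 83^2 = 6889 ≡ 112
77^64 ≡ 112^2 = 12544 ≡ 245
77^128 ≡ 245^2 = 60025 ≡ 36
225 = 128 + 64 + 32 + 1, so 77^225 ≡ 36·245·112·77 ≡ 138 (mod 251)
91·138 = 12558 ≡ 8 (mod 251)
149 ≠ 8, so verification fails.

does not verify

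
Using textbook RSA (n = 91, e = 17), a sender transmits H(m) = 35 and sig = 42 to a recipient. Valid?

yes

sig^2 ≡ 42^2 = 1764 ≡ 35
sig^4 ≡ 35^2 = 1225 ≡ 42
sig^8 ≡ 42^2 = 1764 ≡ 35
sig^16 ≡ 35^2 = 1225 ≡ 42
17 = 16 + 1, so sig^17 ≡ 42·42 ≡ 35 (mod 91)
35 = H(m), so the signature checks out.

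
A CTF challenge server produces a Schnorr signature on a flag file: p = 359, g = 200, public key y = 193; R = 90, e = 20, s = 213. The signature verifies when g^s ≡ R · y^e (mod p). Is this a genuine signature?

genuine

g^s mod p:
200^2 = 40000 ≡ 151
200^4 ≡ 151^2 = 22801 ≡ 184
200^8 ≡ 184^2 = 33856 ≡ 110
200^16 ≡ 110^2 = 12100 ≡ 253
200^32 ≡ 253^2 = 64009 ≡ 107
200^64 ≡ 107^2 = 11449 ≡ 320
200^128 ≡ 320^2 = 102400 ≡ 85
213 = 128 + 64 + 16 + 4 + 1, so 200^213 ≡ 85·320·253·184·200 ≡ 2 (mod 359)
R · y^e mod p:
193^2 = 37249 ≡ 272
193^4 ≡ 272^2 = 73984 ≡ 30
193^8 ≡ 30^2 = 900 ≡ 182
193^16 ≡ 182^2 = 33124 ≡ 96
20 = 16 + 4, so 193^20 ≡ 96·30 ≡ 8 (mod 359)
90·8 = 720 ≡ 2 (mod 359)
2 ≡ 2 (mod 359); signature holds.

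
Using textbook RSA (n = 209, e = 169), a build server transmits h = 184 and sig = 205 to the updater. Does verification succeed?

Squares mod 209: sig^1≡205, sig^2≡16, sig^4≡47, sig^8≡119, sig^16≡158, sig^32≡93, sig^64≡80, sig^128≡130
169 = 128 + 32 + 8 + 1, so sig^169 ≡ 130·93·119·205 ≡ 184 (mod 209)
Since 184 equals the digest 184, verification succeeds.

passes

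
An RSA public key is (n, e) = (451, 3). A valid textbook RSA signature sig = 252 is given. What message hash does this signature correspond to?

sig^2 ≡ 252^2 = 63504 ≡ 364
3 = 2 + 1, so sig^3 ≡ 364·252 ≡ 175 (mod 451)

175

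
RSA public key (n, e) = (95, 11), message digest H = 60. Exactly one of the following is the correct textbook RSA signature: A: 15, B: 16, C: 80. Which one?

A

Candidate A: Squares mod 95: 15^1≡15, 15^2≡35, 15^4≡85, 15^8≡5; 11 = 8 + 2 + 1, so 15^11 ≡ 5·35·15 ≡ 60 (mod 95)
  → matches H = 60
Candidate B: Squares mod 95: 16^1≡16, 16^2≡66, 16^4≡81, 16^8≡6; 11 = 8 + 2 + 1, so 16^11 ≡ 6·66·16 ≡ 66 (mod 95)
Candidate C: Squares mod 95: 80^1≡80, 80^2≡35, 80^4≡85, 80^8≡5; 11 = 8 + 2 + 1, so 80^11 ≡ 5·35·80 ≡ 35 (mod 95)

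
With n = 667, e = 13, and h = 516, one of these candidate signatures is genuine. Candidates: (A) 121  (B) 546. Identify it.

Candidate A: 121^2 = 14641 ≡ 634; 121^4 ≡ 634^2 = 401956 ≡ 422; 121^8 ≡ 422^2 = 178084 ≡ 662; 13 = 8 + 4 + 1, so 121^13 ≡ 662·422·121 ≡ 151 (mod 667)
Candidate B: 546^2 = 298116 ≡ 634; 546^4 ≡ 634^2 = 401956 ≡ 422; 546^8 ≡ 422^2 = 178084 ≡ 662; 13 = 8 + 4 + 1, so 546^13 ≡ 662·422·546 ≡ 516 (mod 667)
  → matches h = 516

B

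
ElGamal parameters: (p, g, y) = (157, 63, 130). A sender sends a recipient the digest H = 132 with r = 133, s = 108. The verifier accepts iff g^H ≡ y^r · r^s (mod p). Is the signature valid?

Left side g^H mod p:
63^2 = 3969 ≡ 44
63^4 ≡ 44^2 = 1936 ≡ 52
63^8 ≡ 52^2 = 2704 ≡ 35
63^16 ≡ 35^2 = 1225 ≡ 126
63^32 ≡ 126^2 = 15876 ≡ 19
63^64 ≡ 19^2 = 361 ≡ 47
63^128 ≡ 47^2 = 2209 ≡ 11
132 = 128 + 4, so 63^132 ≡ 11·52 ≡ 101 (mod 157)
Right side y^r · r^s mod p:
130^2 = 16900 ≡ 101
130^4 ≡ 101^2 = 10201 ≡ 153
130^8 ≡ 153^2 = 23409 ≡ 16
130^16 ≡ 16^2 = 256 ≡ 99
130^32 ≡ 99^2 = 9801 ≡ 67
130^64 ≡ 67^2 = 4489 ≡ 93
130^128 ≡ 93^2 = 8649 ≡ 14
133 = 128 + 4 + 1, so 130^133 ≡ 14·153·130 ≡ 99 (mod 157)
133^2 = 17689 ≡ 105
133^4 ≡ 105^2 = 11025 ≡ 35
133^8 ≡ 35^2 = 1225 ≡ 126
133^16 ≡ 126^2 = 15876 ≡ 19
133^32 ≡ 19^2 = 361 ≡ 47
133^64 ≡ 47^2 = 2209 ≡ 11
108 = 64 + 32 + 8 + 4, so 133^108 ≡ 11·47·126·35 ≡ 16 (mod 157)
99·16 = 1584 ≡ 14 (mod 157)
101 ≠ 14, so verification fails.

invalid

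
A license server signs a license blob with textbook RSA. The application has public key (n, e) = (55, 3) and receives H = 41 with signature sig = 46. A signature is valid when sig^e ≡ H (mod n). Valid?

sig^2 ≡ 46^2 = 2116 ≡ 26
3 = 2 + 1, so sig^3 ≡ 26·46 ≡ 41 (mod 55)
Since 41 equals the digest 41, verification succeeds.

yes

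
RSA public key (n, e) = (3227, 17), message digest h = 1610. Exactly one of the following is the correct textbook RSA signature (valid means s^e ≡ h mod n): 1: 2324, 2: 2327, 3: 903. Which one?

1

Candidate 1: Squares mod 3227: 2324^1≡2324, 2324^2≡2205, 2324^4≡2163, 2324^8≡2646, 2324^16≡1953; 17 = 16 + 1, so 2324^17 ≡ 1953·2324 ≡ 1610 (mod 3227)
  → matches h = 1610
Candidate 2: Squares mod 3227: 2327^1≡2327, 2327^2≡23, 2327^4≡529, 2327^8≡2319, 2327^16≡1579; 17 = 16 + 1, so 2327^17 ≡ 1579·2327 ≡ 2007 (mod 3227)
Candidate 3: Squares mod 3227: 903^1≡903, 903^2≡2205, 903^4≡2163, 903^8≡2646, 903^16≡1953; 17 = 16 + 1, so 903^17 ≡ 1953·903 ≡ 1617 (mod 3227)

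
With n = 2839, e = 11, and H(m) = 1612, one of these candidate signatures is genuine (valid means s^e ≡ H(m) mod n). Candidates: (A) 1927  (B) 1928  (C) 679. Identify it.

B

Candidate A: Squares mod 2839: 1927^1≡1927, 1927^2≡2756, 1927^4≡1211, 1927^8≡1597; 11 = 8 + 2 + 1, so 1927^11 ≡ 1597·2756·1927 ≡ 1892 (mod 2839)
Candidate B: Squares mod 2839: 1928^1≡1928, 1928^2≡933, 1928^4≡1755, 1928^8≡2549; 11 = 8 + 2 + 1, so 1928^11 ≡ 2549·933·1928 ≡ 1612 (mod 2839)
  → matches H(m) = 1612
Candidate C: Squares mod 2839: 679^1≡679, 679^2≡1123, 679^4≡613, 679^8≡1021; 11 = 8 + 2 + 1, so 679^11 ≡ 1021·1123·679 ≡ 2243 (mod 2839)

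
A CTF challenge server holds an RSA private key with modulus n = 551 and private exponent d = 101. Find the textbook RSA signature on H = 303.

341

H^2 ≡ 303^2 = 91809 ≡ 343
H^4 ≡ 343^2 = 117649 ≡ 286
H^8 ≡ 286^2 = 81796 ≡ 248
H^16 ≡ 248^2 = 61504 ≡ 343
H^32 ≡ 343^2 = 117649 ≡ 286
H^64 ≡ 286^2 = 81796 ≡ 248
101 = 64 + 32 + 4 + 1, so H^101 ≡ 248·286·286·303 ≡ 341 (mod 551)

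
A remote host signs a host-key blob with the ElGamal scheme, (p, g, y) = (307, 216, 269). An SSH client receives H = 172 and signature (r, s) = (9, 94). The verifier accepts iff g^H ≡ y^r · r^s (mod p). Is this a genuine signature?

forged

Left side g^H mod p:
Squares mod 307: 216^1≡216, 216^2≡299, 216^4≡64, 216^8≡105, 216^16≡280, 216^32≡115, 216^64≡24, 216^128≡269
172 = 128 + 32 + 8 + 4, so 216^172 ≡ 269·115·105·64 ≡ 299 (mod 307)
Right side y^r · r^s mod p:
Squares mod 307: 269^1≡269, 269^2≡216, 269^4≡299, 269^8≡64
9 = 8 + 1, so 269^9 ≡ 64·269 ≡ 24 (mod 307)
Squares mod 307: 9^1≡9, 9^2≡81, 9^4≡114, 9^8≡102, 9^16≡273, 9^32≡235, 9^64≡272
94 = 64 + 16 + 8 + 4 + 2, so 9^94 ≡ 272·273·102·114·81 ≡ 304 (mod 307)
24·304 = 7296 ≡ 235 (mod 307)
299 ≠ 235, so verification fails.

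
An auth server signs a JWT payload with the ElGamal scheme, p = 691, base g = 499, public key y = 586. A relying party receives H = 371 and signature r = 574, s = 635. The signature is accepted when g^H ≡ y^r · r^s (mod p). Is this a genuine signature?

Left side g^H mod p:
499^371 mod 691 = 520
Right side y^r · r^s mod p:
586^574 mod 691 = 204
574^635 mod 691 = 680
204·680 = 138720 ≡ 520 (mod 691)
520 ≡ 520 (mod 691), so the signature is genuine.

genuine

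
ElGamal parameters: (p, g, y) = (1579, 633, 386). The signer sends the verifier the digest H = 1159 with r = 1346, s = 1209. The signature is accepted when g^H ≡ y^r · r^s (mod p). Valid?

yes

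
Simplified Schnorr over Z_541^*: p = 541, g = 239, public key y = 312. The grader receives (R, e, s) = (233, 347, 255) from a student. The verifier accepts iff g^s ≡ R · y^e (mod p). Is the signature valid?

g^s mod p:
239^2 = 57121 ≡ 316
239^4 ≡ 316^2 = 99856 ≡ 312
239^8 ≡ 312^2 = 97344 ≡ 505
239^16 ≡ 505^2 = 255025 ≡ 214
239^32 ≡ 214^2 = 45796 ≡ 352
239^64 ≡ 352^2 = 123904 ≡ 15
239^128 ≡ 15^2 = 225
255 = 128 + 64 + 32 + 16 + 8 + 4 + 2 + 1, so 239^255 ≡ 225·15·352·214·505·312·316·239 ≡ 325 (mod 541)
R · y^e mod p:
312^2 = 97344 ≡ 505
312^4 ≡ 505^2 = 255025 ≡ 214
312^8 ≡ 214^2 = 45796 ≡ 352
312^16 ≡ 352^2 = 123904 ≡ 15
312^32 ≡ 15^2 = 225
312^64 ≡ 225^2 = 50625 ≡ 312
312^128 ≡ 312^2 = 97344 ≡ 505
312^256 ≡ 505^2 = 255025 ≡ 214
347 = 256 + 64 + 16 + 8 + 2 + 1, so 312^347 ≡ 214·312·15·352·505·312 ≡ 225 (mod 541)
233·225 = 52425 ≡ 489 (mod 541)
325 ≠ 489; the check fails.

invalid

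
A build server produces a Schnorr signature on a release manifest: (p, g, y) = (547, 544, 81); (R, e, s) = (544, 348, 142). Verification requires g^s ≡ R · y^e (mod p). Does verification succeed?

fails

g^s mod p:
544^2 = 295936 ≡ 9
544^4 ≡ 9^2 = 81
544^8 ≡ 81^2 = 6561 ≡ 544
544^16 ≡ 544^2 = 295936 ≡ 9
544^32 ≡ 9^2 = 81
544^64 ≡ 81^2 = 6561 ≡ 544
544^128 ≡ 544^2 = 295936 ≡ 9
142 = 128 + 8 + 4 + 2, so 544^142 ≡ 9·544·81·9 ≡ 9 (mod 547)
R · y^e mod p:
81^2 = 6561 ≡ 544
81^4 ≡ 544^2 = 295936 ≡ 9
81^8 ≡ 9^2 = 81
81^16 ≡ 81^2 = 6561 ≡ 544
81^32 ≡ 544^2 = 295936 ≡ 9
81^64 ≡ 9^2 = 81
81^128 ≡ 81^2 = 6561 ≡ 544
81^256 ≡ 544^2 = 295936 ≡ 9
348 = 256 + 64 + 16 + 8 + 4, so 81^348 ≡ 9·81·544·81·9 ≡ 182 (mod 547)
544·182 = 99008 ≡ 1 (mod 547)
9 ≠ 1; the check fails.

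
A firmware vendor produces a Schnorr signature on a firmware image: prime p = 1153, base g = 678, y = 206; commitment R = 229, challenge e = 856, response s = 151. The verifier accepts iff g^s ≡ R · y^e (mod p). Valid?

g^s mod p:
678^151 mod 1153 = 17
R · y^e mod p:
206^856 mod 1153 = 710
229·710 = 162590 ≡ 17 (mod 1153)
17 ≡ 17 (mod 1153); signature holds.

yes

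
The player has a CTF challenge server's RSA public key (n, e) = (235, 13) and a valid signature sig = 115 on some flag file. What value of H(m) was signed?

195

Squares mod 235: sig^1≡115, sig^2≡65, sig^4≡230, sig^8≡25
13 = 8 + 4 + 1, so sig^13 ≡ 25·230·115 ≡ 195 (mod 235)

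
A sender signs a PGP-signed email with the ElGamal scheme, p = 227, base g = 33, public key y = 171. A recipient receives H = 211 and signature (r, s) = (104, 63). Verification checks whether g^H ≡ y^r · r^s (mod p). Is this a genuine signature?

Left side g^H mod p:
33^2 = 1089 ≡ 181
33^4 ≡ 181^2 = 32761 ≡ 73
33^8 ≡ 73^2 = 5329 ≡ 108
33^16 ≡ 108^2 = 11664 ≡ 87
33^32 ≡ 87^2 = 7569 ≡ 78
33^64 ≡ 78^2 = 6084 ≡ 182
33^128 ≡ 182^2 = 33124 ≡ 209
211 = 128 + 64 + 16 + 2 + 1, so 33^211 ≡ 209·182·87·181·33 ≡ 63 (mod 227)
Right side y^r · r^s mod p:
171^2 = 29241 ≡ 185
171^4 ≡ 185^2 = 34225 ≡ 175
171^8 ≡ 175^2 = 30625 ≡ 207
171^16 ≡ 207^2 = 42849 ≡ 173
171^32 ≡ 173^2 = 29929 ≡ 192
171^64 ≡ 192^2 = 36864 ≡ 90
104 = 64 + 32 + 8, so 171^104 ≡ 90·192·207 ≡ 121 (mod 227)
104^2 = 10816 ≡ 147
104^4 ≡ 147^2 = 21609 ≡ 44
104^8 ≡ 44^2 = 1936 ≡ 120
104^16 ≡ 120^2 = 14400 ≡ 99
104^32 ≡ 99^2 = 9801 ≡ 40
63 = 32 + 16 + 8 + 4 + 2 + 1, so 104^63 ≡ 40·99·120·44·147·104 ≡ 190 (mod 227)
121·190 = 22990 ≡ 63 (mod 227)
63 ≡ 63 (mod 227), so the signature is genuine.

genuine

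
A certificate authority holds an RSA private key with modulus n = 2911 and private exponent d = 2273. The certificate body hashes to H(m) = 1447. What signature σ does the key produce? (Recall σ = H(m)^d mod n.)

725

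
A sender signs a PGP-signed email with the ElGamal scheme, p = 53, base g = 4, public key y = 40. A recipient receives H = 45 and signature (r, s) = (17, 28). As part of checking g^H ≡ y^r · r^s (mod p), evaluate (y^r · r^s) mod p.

38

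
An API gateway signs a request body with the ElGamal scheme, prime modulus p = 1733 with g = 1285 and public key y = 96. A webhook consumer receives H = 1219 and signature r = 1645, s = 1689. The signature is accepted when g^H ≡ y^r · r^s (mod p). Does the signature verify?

Left side g^H mod p:
Squares mod 1733: 1285^1≡1285, 1285^2≡1409, 1285^4≡996, 1285^8≡740, 1285^16≡1705, 1285^32≡784, 1285^64≡1174, 1285^128≡541, 1285^256≡1537, 1285^512≡290, 1285^1024≡916
1219 = 1024 + 128 + 64 + 2 + 1, so 1285^1219 ≡ 916·541·1174·1409·1285 ≡ 1670 (mod 1733)
Right side y^r · r^s mod p:
Squares mod 1733: 96^1≡96, 96^2≡551, 96^4≡326, 96^8≡563, 96^16≡1563, 96^32≡1172, 96^64≡1048, 96^128≡1315, 96^256≡1424, 96^512≡166, 96^1024≡1561
1645 = 1024 + 512 + 64 + 32 + 8 + 4 + 1, so 96^1645 ≡ 1561·166·1048·1172·563·326·96 ≡ 573 (mod 1733)
Squares mod 1733: 1645^1≡1645, 1645^2≡812, 1645^4≡804, 1645^8≡7, 1645^16≡49, 1645^32≡668, 1645^64≡843, 1645^128≡119, 1645^256≡297, 1645^512≡1559, 1645^1024≡815
1689 = 1024 + 512 + 128 + 16 + 8 + 1, so 1645^1689 ≡ 815·1559·119·49·7·1645 ≡ 1216 (mod 1733)
573·1216 = 696768 ≡ 102 (mod 1733)
1670 ≠ 102, so verification fails.

does not verify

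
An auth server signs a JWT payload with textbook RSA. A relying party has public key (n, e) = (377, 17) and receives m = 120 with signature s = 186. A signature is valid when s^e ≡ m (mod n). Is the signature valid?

invalid

s^17 mod 377 = 244
The recovered value 244 does not match the digest 120.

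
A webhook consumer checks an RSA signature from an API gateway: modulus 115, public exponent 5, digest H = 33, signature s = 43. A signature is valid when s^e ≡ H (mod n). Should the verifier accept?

accept

s^5 mod 115 = 33
s^5 mod 115 = 33 matches H.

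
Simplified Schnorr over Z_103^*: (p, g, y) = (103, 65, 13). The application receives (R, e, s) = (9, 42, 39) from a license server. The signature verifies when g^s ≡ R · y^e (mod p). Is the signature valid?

g^s mod p:
65^2 = 4225 ≡ 2
65^4 ≡ 2^2 = 4
65^8 ≡ 4^2 = 16
65^16 ≡ 16^2 = 256 ≡ 50
65^32 ≡ 50^2 = 2500 ≡ 28
39 = 32 + 4 + 2 + 1, so 65^39 ≡ 28·4·2·65 ≡ 37 (mod 103)
R · y^e mod p:
13^2 = 169 ≡ 66
13^4 ≡ 66^2 = 4356 ≡ 30
13^8 ≡ 30^2 = 900 ≡ 76
13^16 ≡ 76^2 = 5776 ≡ 8
13^32 ≡ 8^2 = 64
42 = 32 + 8 + 2, so 13^42 ≡ 64·76·66 ≡ 76 (mod 103)
9·76 = 684 ≡ 66 (mod 103)
37 ≠ 66; the check fails.

invalid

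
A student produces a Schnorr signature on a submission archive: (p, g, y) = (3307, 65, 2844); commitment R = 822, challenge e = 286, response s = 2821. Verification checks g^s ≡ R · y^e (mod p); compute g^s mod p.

Squares mod 3307: 65^1≡65, 65^2≡918, 65^4≡2746, 65^8≡556, 65^16≡1585, 65^32≡2212, 65^64≡1891, 65^128≡1014, 65^256≡3026, 65^512≡2900, 65^1024≡299, 65^2048≡112
2821 = 2048 + 512 + 256 + 4 + 1, so 65^2821 ≡ 112·2900·3026·2746·65 ≡ 3026 (mod 3307)

3026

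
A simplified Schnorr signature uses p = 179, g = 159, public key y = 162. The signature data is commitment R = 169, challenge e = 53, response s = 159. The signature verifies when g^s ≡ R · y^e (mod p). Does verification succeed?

fails

g^s mod p:
Squares mod 179: 159^1≡159, 159^2≡42, 159^4≡153, 159^8≡139, 159^16≡168, 159^32≡121, 159^64≡142, 159^128≡116
159 = 128 + 16 + 8 + 4 + 2 + 1, so 159^159 ≡ 116·168·139·153·42·159 ≡ 50 (mod 179)
R · y^e mod p:
Squares mod 179: 162^1≡162, 162^2≡110, 162^4≡107, 162^8≡172, 162^16≡49, 162^32≡74
53 = 32 + 16 + 4 + 1, so 162^53 ≡ 74·49·107·162 ≡ 98 (mod 179)
169·98 = 16562 ≡ 94 (mod 179)
50 ≠ 94; the check fails.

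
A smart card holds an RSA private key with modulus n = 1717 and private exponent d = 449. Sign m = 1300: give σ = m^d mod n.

637

m^449 mod 1717 = 637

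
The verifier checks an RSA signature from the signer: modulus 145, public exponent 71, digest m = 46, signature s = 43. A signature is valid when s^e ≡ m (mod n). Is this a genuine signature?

Squares mod 145: s^1≡43, s^2≡109, s^4≡136, s^8≡81, s^16≡36, s^32≡136, s^64≡81
71 = 64 + 4 + 2 + 1, so s^71 ≡ 81·136·109·43 ≡ 102 (mod 145)
The recovered value 102 does not match the digest 46.

forged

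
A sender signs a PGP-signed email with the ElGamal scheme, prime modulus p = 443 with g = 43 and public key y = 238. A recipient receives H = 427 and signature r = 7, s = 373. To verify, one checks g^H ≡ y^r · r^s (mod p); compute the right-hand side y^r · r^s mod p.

Squares mod 443: 238^1≡238, 238^2≡383, 238^4≡56
7 = 4 + 2 + 1, so 238^7 ≡ 56·383·238 ≡ 378 (mod 443)
Squares mod 443: 7^1≡7, 7^2≡49, 7^4≡186, 7^8≡42, 7^16≡435, 7^32≡64, 7^64≡109, 7^128≡363, 7^256≡198
373 = 256 + 64 + 32 + 16 + 4 + 1, so 7^373 ≡ 198·109·64·435·186·7 ≡ 143 (mod 443)
y^r · r^s ≡ 378·143 = 54054 ≡ 8 (mod 443)

8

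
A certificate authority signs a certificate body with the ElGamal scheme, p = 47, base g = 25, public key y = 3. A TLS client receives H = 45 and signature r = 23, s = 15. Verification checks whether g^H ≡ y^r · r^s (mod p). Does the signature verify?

does not verify

Left side g^H mod p:
25^45 mod 47 = 32
Right side y^r · r^s mod p:
3^23 mod 47 = 1
23^15 mod 47 = 26
1·26 = 26 ≡ 26 (mod 47)
32 ≠ 26, so verification fails.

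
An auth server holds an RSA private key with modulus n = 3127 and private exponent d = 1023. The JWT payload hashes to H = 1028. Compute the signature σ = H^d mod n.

Squares mod 3127: H^1≡1028, H^2≡2985, H^4≡1402, H^8≡1848, H^16≡420, H^32≡1288, H^64≡1634, H^128≡2625, H^256≡1844, H^512≡1287
1023 = 512 + 256 + 128 + 64 + 32 + 16 + 8 + 4 + 2 + 1, so H^1023 ≡ 1287·1844·2625·1634·1288·420·1848·1402·2985·1028 ≡ 2320 (mod 3127)

2320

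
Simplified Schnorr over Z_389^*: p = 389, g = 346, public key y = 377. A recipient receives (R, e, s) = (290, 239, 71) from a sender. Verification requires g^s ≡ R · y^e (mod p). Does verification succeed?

g^s mod p:
Squares mod 389: 346^1≡346, 346^2≡293, 346^4≡269, 346^8≡7, 346^16≡49, 346^32≡67, 346^64≡210
71 = 64 + 4 + 2 + 1, so 346^71 ≡ 210·269·293·346 ≡ 2 (mod 389)
R · y^e mod p:
Squares mod 389: 377^1≡377, 377^2≡144, 377^4≡119, 377^8≡157, 377^16≡142, 377^32≡325, 377^64≡206, 377^128≡35
239 = 128 + 64 + 32 + 8 + 4 + 2 + 1, so 377^239 ≡ 35·206·325·157·119·144·377 ≡ 110 (mod 389)
290·110 = 31900 ≡ 2 (mod 389)
2 ≡ 2 (mod 389); signature holds.

passes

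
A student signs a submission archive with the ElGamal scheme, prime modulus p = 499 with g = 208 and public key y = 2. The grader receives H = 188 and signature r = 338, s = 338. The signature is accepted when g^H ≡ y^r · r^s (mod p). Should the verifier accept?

accept

Left side g^H mod p:
208^2 = 43264 ≡ 350
208^4 ≡ 350^2 = 122500 ≡ 245
208^8 ≡ 245^2 = 60025 ≡ 145
208^16 ≡ 145^2 = 21025 ≡ 67
208^32 ≡ 67^2 = 4489 ≡ 497
208^64 ≡ 497^2 = 247009 ≡ 4
208^128 ≡ 4^2 = 16
188 = 128 + 32 + 16 + 8 + 4, so 208^188 ≡ 16·497·67·145·245 ≡ 263 (mod 499)
Right side y^r · r^s mod p:
2^2 = 4
2^4 ≡ 4^2 = 16
2^8 ≡ 16^2 = 256
2^16 ≡ 256^2 = 65536 ≡ 167
2^32 ≡ 167^2 = 27889 ≡ 444
2^64 ≡ 444^2 = 197136 ≡ 31
2^128 ≡ 31^2 = 961 ≡ 462
2^256 ≡ 462^2 = 213444 ≡ 371
338 = 256 + 64 + 16 + 2, so 2^338 ≡ 371·31·167·4 ≡ 64 (mod 499)
338^2 = 114244 ≡ 472
338^4 ≡ 472^2 = 222784 ≡ 230
338^8 ≡ 230^2 = 52900 ≡ 6
338^16 ≡ 6^2 = 36
338^32 ≡ 36^2 = 1296 ≡ 298
338^64 ≡ 298^2 = 88804 ≡ 481
338^128 ≡ 481^2 = 231361 ≡ 324
338^256 ≡ 324^2 = 104976 ≡ 186
338 = 256 + 64 + 16 + 2, so 338^338 ≡ 186·481·36·472 ≡ 277 (mod 499)
64·277 = 17728 ≡ 263 (mod 499)
263 ≡ 263 (mod 499), so the signature is genuine.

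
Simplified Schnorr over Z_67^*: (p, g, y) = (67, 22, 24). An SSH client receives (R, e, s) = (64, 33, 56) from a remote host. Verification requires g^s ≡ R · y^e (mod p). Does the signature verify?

g^s mod p:
Squares mod 67: 22^1≡22, 22^2≡15, 22^4≡24, 22^8≡40, 22^16≡59, 22^32≡64
56 = 32 + 16 + 8, so 22^56 ≡ 64·59·40 ≡ 22 (mod 67)
R · y^e mod p:
Squares mod 67: 24^1≡24, 24^2≡40, 24^4≡59, 24^8≡64, 24^16≡9, 24^32≡14
33 = 32 + 1, so 24^33 ≡ 14·24 ≡ 1 (mod 67)
64·1 = 64 ≡ 64 (mod 67)
22 ≠ 64; the check fails.

does not verify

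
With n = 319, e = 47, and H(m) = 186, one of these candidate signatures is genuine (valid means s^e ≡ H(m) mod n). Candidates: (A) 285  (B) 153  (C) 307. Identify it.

Candidate A: 285^47 mod 319 = 65
Candidate B: 153^47 mod 319 = 263
Candidate C: 307^47 mod 319 = 186
  → matches H(m) = 186

C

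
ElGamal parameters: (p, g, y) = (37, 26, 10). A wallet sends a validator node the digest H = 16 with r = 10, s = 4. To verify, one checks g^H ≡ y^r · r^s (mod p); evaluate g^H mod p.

26

26^2 = 676 ≡ 10
26^4 ≡ 10^2 = 100 ≡ 26
26^8 ≡ 26^2 = 676 ≡ 10
26^16 ≡ 10^2 = 100 ≡ 26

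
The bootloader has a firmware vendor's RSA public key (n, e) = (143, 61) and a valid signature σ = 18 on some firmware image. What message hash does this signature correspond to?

18

Squares mod 143: σ^1≡18, σ^2≡38, σ^4≡14, σ^8≡53, σ^16≡92, σ^32≡27
61 = 32 + 16 + 8 + 4 + 1, so σ^61 ≡ 27·92·53·14·18 ≡ 18 (mod 143)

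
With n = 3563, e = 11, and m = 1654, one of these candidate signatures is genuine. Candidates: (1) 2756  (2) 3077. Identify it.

2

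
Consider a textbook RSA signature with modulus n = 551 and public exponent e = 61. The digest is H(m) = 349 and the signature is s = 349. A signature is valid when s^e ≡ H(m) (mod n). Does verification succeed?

passes

Squares mod 551: s^1≡349, s^2≡30, s^4≡349, s^8≡30, s^16≡349, s^32≡30
61 = 32 + 16 + 8 + 4 + 1, so s^61 ≡ 30·349·30·349·349 ≡ 349 (mod 551)
s^61 mod 551 = 349 matches H(m).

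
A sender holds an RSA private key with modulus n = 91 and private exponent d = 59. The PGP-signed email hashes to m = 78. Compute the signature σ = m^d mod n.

m^2 ≡ 78^2 = 6084 ≡ 78
m^4 ≡ 78^2 = 6084 ≡ 78
m^8 ≡ 78^2 = 6084 ≡ 78
m^16 ≡ 78^2 = 6084 ≡ 78
m^32 ≡ 78^2 = 6084 ≡ 78
59 = 32 + 16 + 8 + 2 + 1, so m^59 ≡ 78·78·78·78·78 ≡ 78 (mod 91)

78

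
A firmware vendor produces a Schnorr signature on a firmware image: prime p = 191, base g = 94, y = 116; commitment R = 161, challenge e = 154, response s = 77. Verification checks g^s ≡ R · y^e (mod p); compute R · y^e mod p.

22

Squares mod 191: 116^1≡116, 116^2≡86, 116^4≡138, 116^8≡135, 116^16≡80, 116^32≡97, 116^64≡50, 116^128≡17
154 = 128 + 16 + 8 + 2, so 116^154 ≡ 17·80·135·86 ≡ 12 (mod 191)
R · y^e ≡ 161·12 = 1932 ≡ 22 (mod 191)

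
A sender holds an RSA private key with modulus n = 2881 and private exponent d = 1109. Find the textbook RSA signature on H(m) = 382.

488

Squares mod 2881: (H(m))^1≡382, (H(m))^2≡1874, (H(m))^4≡2818, (H(m))^8≡1088, (H(m))^16≡2534, (H(m))^32≡2288, (H(m))^64≡167, (H(m))^128≡1960, (H(m))^256≡1227, (H(m))^512≡1647, (H(m))^1024≡1588
1109 = 1024 + 64 + 16 + 4 + 1, so (H(m))^1109 ≡ 1588·167·2534·2818·382 ≡ 488 (mod 2881)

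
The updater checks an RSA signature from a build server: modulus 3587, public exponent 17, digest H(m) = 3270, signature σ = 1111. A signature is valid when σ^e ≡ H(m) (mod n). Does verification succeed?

passes

σ^17 mod 3587 = 3270
σ^17 mod 3587 = 3270 matches H(m).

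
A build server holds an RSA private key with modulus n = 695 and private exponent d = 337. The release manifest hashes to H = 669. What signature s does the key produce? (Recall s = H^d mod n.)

H^337 mod 695 = 319

319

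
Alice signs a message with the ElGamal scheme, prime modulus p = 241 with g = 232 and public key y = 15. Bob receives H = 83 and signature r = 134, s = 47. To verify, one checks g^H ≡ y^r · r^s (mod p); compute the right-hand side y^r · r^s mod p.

151

15^134 mod 241 = 225
134^47 mod 241 = 96
y^r · r^s ≡ 225·96 = 21600 ≡ 151 (mod 241)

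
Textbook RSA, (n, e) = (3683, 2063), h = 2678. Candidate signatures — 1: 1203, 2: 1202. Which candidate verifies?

1

Candidate 1: 1203^2 = 1447209 ≡ 3473; 1203^4 ≡ 3473^2 = 12061729 ≡ 3587; 1203^8 ≡ 3587^2 = 12866569 ≡ 1850; 1203^16 ≡ 1850^2 = 3422500 ≡ 993; 1203^32 ≡ 993^2 = 986049 ≡ 2688; 1203^64 ≡ 2688^2 = 7225344 ≡ 2981; 1203^128 ≡ 2981^2 = 8886361 ≡ 2965; 1203^256 ≡ 2965^2 = 8791225 ≡ 3587; 1203^512 ≡ 3587^2 = 12866569 ≡ 1850; 1203^1024 ≡ 1850^2 = 3422500 ≡ 993; 1203^2048 ≡ 993^2 = 986049 ≡ 2688; 2063 = 2048 + 8 + 4 + 2 + 1, so 1203^2063 ≡ 2688·1850·3587·3473·1203 ≡ 2678 (mod 3683)
  → matches h = 2678
Candidate 2: 1202^2 = 1444804 ≡ 1068; 1202^4 ≡ 1068^2 = 1140624 ≡ 2577; 1202^8 ≡ 2577^2 = 6640929 ≡ 480; 1202^16 ≡ 480^2 = 230400 ≡ 2054; 1202^32 ≡ 2054^2 = 4218916 ≡ 1881; 1202^64 ≡ 1881^2 = 3538161 ≡ 2481; 1202^128 ≡ 2481^2 = 6155361 ≡ 1068; 1202^256 ≡ 1068^2 = 1140624 ≡ 2577; 1202^512 ≡ 2577^2 = 6640929 ≡ 480; 1202^1024 ≡ 480^2 = 230400 ≡ 2054; 1202^2048 ≡ 2054^2 = 4218916 ≡ 1881; 2063 = 2048 + 8 + 4 + 2 + 1, so 1202^2063 ≡ 1881·480·2577·1068·1202 ≡ 3631 (mod 3683)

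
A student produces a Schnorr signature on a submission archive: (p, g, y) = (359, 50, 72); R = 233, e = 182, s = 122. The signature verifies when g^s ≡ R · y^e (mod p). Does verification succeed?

g^s mod p:
50^2 = 2500 ≡ 346
50^4 ≡ 346^2 = 119716 ≡ 169
50^8 ≡ 169^2 = 28561 ≡ 200
50^16 ≡ 200^2 = 40000 ≡ 151
50^32 ≡ 151^2 = 22801 ≡ 184
50^64 ≡ 184^2 = 33856 ≡ 110
122 = 64 + 32 + 16 + 8 + 2, so 50^122 ≡ 110·184·151·200·346 ≡ 111 (mod 359)
R · y^e mod p:
72^2 = 5184 ≡ 158
72^4 ≡ 158^2 = 24964 ≡ 193
72^8 ≡ 193^2 = 37249 ≡ 272
72^16 ≡ 272^2 = 73984 ≡ 30
72^32 ≡ 30^2 = 900 ≡ 182
72^64 ≡ 182^2 = 33124 ≡ 96
72^128 ≡ 96^2 = 9216 ≡ 241
182 = 128 + 32 + 16 + 4 + 2, so 72^182 ≡ 241·182·30·193·158 ≡ 247 (mod 359)
233·247 = 57551 ≡ 111 (mod 359)
111 ≡ 111 (mod 359); signature holds.

passes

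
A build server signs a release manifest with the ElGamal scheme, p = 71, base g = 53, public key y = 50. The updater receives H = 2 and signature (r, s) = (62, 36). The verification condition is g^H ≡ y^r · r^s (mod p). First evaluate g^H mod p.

40

53^2 mod 71 = 40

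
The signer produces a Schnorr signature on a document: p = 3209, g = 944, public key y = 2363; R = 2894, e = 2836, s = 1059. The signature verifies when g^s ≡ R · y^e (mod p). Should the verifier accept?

g^s mod p:
Squares mod 3209: 944^1≡944, 944^2≡2243, 944^4≡2546, 944^8≡3145, 944^16≡887, 944^32≡564, 944^64≡405, 944^128≡366, 944^256≡2387, 944^512≡1794, 944^1024≡3018
1059 = 1024 + 32 + 2 + 1, so 944^1059 ≡ 3018·564·2243·944 ≡ 3197 (mod 3209)
R · y^e mod p:
Squares mod 3209: 2363^1≡2363, 2363^2≡109, 2363^4≡2254, 2363^8≡669, 2363^16≡1510, 2363^32≡1710, 2363^64≡701, 2363^128≡424, 2363^256≡72, 2363^512≡1975, 2363^1024≡1690, 2363^2048≡90
2836 = 2048 + 512 + 256 + 16 + 4, so 2363^2836 ≡ 90·1975·72·1510·2254 ≡ 1956 (mod 3209)
2894·1956 = 5660664 ≡ 3197 (mod 3209)
3197 ≡ 3197 (mod 3209); signature holds.

accept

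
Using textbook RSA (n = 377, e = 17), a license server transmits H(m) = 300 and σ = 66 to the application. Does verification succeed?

passes

σ^17 mod 377 = 300
σ^17 mod 377 = 300 matches H(m).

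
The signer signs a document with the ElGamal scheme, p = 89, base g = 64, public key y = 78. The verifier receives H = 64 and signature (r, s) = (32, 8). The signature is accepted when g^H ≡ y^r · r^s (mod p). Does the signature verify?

Left side g^H mod p:
64^2 = 4096 ≡ 2
64^4 ≡ 2^2 = 4
64^8 ≡ 4^2 = 16
64^16 ≡ 16^2 = 256 ≡ 78
64^32 ≡ 78^2 = 6084 ≡ 32
64^64 ≡ 32^2 = 1024 ≡ 45
Right side y^r · r^s mod p:
78^2 = 6084 ≡ 32
78^4 ≡ 32^2 = 1024 ≡ 45
78^8 ≡ 45^2 = 2025 ≡ 67
78^16 ≡ 67^2 = 4489 ≡ 39
78^32 ≡ 39^2 = 1521 ≡ 8
32^2 = 1024 ≡ 45
32^4 ≡ 45^2 = 2025 ≡ 67
32^8 ≡ 67^2 = 4489 ≡ 39
8·39 = 312 ≡ 45 (mod 89)
45 ≡ 45 (mod 89), so the signature is genuine.

verifies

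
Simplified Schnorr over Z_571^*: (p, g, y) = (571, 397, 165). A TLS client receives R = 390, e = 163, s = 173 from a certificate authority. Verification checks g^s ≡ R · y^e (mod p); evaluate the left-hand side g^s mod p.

108

397^2 = 157609 ≡ 13
397^4 ≡ 13^2 = 169
397^8 ≡ 169^2 = 28561 ≡ 11
397^16 ≡ 11^2 = 121
397^32 ≡ 121^2 = 14641 ≡ 366
397^64 ≡ 366^2 = 133956 ≡ 342
397^128 ≡ 342^2 = 116964 ≡ 480
173 = 128 + 32 + 8 + 4 + 1, so 397^173 ≡ 480·366·11·169·397 ≡ 108 (mod 571)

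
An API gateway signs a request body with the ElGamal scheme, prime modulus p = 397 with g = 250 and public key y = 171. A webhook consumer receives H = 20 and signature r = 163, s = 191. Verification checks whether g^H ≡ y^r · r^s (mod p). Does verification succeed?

Left side g^H mod p:
250^2 = 62500 ≡ 171
250^4 ≡ 171^2 = 29241 ≡ 260
250^8 ≡ 260^2 = 67600 ≡ 110
250^16 ≡ 110^2 = 12100 ≡ 190
20 = 16 + 4, so 250^20 ≡ 190·260 ≡ 172 (mod 397)
Right side y^r · r^s mod p:
171^2 = 29241 ≡ 260
171^4 ≡ 260^2 = 67600 ≡ 110
171^8 ≡ 110^2 = 12100 ≡ 190
171^16 ≡ 190^2 = 36100 ≡ 370
171^32 ≡ 370^2 = 136900 ≡ 332
171^64 ≡ 332^2 = 110224 ≡ 255
171^128 ≡ 255^2 = 65025 ≡ 314
163 = 128 + 32 + 2 + 1, so 171^163 ≡ 314·332·260·171 ≡ 255 (mod 397)
163^2 = 26569 ≡ 367
163^4 ≡ 367^2 = 134689 ≡ 106
163^8 ≡ 106^2 = 11236 ≡ 120
163^16 ≡ 120^2 = 14400 ≡ 108
163^32 ≡ 108^2 = 11664 ≡ 151
163^64 ≡ 151^2 = 22801 ≡ 172
163^128 ≡ 172^2 = 29584 ≡ 206
191 = 128 + 32 + 16 + 8 + 4 + 2 + 1, so 163^191 ≡ 206·151·108·120·106·367·163 ≡ 137 (mod 397)
255·137 = 34935 ≡ 396 (mod 397)
172 ≠ 396, so verification fails.

fails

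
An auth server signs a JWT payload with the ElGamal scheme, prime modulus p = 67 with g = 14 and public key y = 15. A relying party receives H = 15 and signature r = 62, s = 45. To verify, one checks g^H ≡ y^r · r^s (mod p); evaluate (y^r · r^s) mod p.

25

Squares mod 67: 15^1≡15, 15^2≡24, 15^4≡40, 15^8≡59, 15^16≡64, 15^32≡9
62 = 32 + 16 + 8 + 4 + 2, so 15^62 ≡ 9·64·59·40·24 ≡ 62 (mod 67)
Squares mod 67: 62^1≡62, 62^2≡25, 62^4≡22, 62^8≡15, 62^16≡24, 62^32≡40
45 = 32 + 8 + 4 + 1, so 62^45 ≡ 40·15·22·62 ≡ 62 (mod 67)
y^r · r^s ≡ 62·62 = 3844 ≡ 25 (mod 67)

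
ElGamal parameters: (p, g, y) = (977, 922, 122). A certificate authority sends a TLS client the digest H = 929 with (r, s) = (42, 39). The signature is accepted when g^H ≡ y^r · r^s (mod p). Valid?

Left side g^H mod p:
922^929 mod 977 = 96
Right side y^r · r^s mod p:
122^42 mod 977 = 717
42^39 mod 977 = 180
717·180 = 129060 ≡ 96 (mod 977)
96 ≡ 96 (mod 977), so the signature is genuine.

yes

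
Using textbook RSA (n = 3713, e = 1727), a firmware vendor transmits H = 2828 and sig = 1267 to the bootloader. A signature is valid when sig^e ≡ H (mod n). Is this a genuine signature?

forged

sig^2 ≡ 1267^2 = 1605289 ≡ 1273
sig^4 ≡ 1273^2 = 1620529 ≡ 1661
sig^8 ≡ 1661^2 = 2758921 ≡ 162
sig^16 ≡ 162^2 = 26244 ≡ 253
sig^32 ≡ 253^2 = 64009 ≡ 888
sig^64 ≡ 888^2 = 788544 ≡ 1388
sig^128 ≡ 1388^2 = 1926544 ≡ 3210
sig^256 ≡ 3210^2 = 10304100 ≡ 525
sig^512 ≡ 525^2 = 275625 ≡ 863
sig^1024 ≡ 863^2 = 744769 ≡ 2169
1727 = 1024 + 512 + 128 + 32 + 16 + 8 + 4 + 2 + 1, so sig^1727 ≡ 2169·863·3210·888·253·162·1661·1273·1267 ≡ 1688 (mod 3713)
1688 ≠ 2828, so verification fails.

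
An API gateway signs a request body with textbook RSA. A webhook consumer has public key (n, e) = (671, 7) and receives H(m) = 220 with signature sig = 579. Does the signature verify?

does not verify

sig^2 ≡ 579^2 = 335241 ≡ 412
sig^4 ≡ 412^2 = 169744 ≡ 652
7 = 4 + 2 + 1, so sig^7 ≡ 652·412·579 ≡ 193 (mod 671)
The recovered value 193 does not match the digest 220.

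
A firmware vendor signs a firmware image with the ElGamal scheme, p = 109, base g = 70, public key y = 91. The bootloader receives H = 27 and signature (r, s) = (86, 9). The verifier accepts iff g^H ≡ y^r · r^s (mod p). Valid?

Left side g^H mod p:
70^2 = 4900 ≡ 104
70^4 ≡ 104^2 = 10816 ≡ 25
70^8 ≡ 25^2 = 625 ≡ 80
70^16 ≡ 80^2 = 6400 ≡ 78
27 = 16 + 8 + 2 + 1, so 70^27 ≡ 78·80·104·70 ≡ 33 (mod 109)
Right side y^r · r^s mod p:
91^2 = 8281 ≡ 106
91^4 ≡ 106^2 = 11236 ≡ 9
91^8 ≡ 9^2 = 81
91^16 ≡ 81^2 = 6561 ≡ 21
91^32 ≡ 21^2 = 441 ≡ 5
91^64 ≡ 5^2 = 25
86 = 64 + 16 + 4 + 2, so 91^86 ≡ 25·21·9·106 ≡ 104 (mod 109)
86^2 = 7396 ≡ 93
86^4 ≡ 93^2 = 8649 ≡ 38
86^8 ≡ 38^2 = 1444 ≡ 27
9 = 8 + 1, so 86^9 ≡ 27·86 ≡ 33 (mod 109)
104·33 = 3432 ≡ 53 (mod 109)
33 ≠ 53, so verification fails.

no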